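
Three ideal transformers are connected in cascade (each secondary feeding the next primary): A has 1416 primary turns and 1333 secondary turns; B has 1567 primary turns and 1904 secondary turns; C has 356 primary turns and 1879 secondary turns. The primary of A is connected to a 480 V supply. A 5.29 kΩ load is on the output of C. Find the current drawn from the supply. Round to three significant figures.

I_supply ≈ 3.31 A

Secondary of A: V = 480.00 × 1333/1416 = 451.86 V.
Secondary of B: V = 451.86 × 1904/1567 = 549.04 V.
Secondary of C: V = 549.04 × 1879/356 = 2897.9 V.
I_load = 2897.9/5290 = 0.54781 A, so P_out = 2897.9 × 0.54781 = 1587.5 W.
All ideal ⇒ P_in = P_out, so I_supply = 1587.5/480 = 3.31 A.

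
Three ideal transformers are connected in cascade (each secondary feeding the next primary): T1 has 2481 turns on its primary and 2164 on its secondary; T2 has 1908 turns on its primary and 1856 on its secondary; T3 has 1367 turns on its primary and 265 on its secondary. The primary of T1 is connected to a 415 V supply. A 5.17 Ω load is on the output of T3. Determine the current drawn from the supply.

Secondary of T1: V = 415.00 × 2164/2481 = 361.98 V.
Secondary of T2: V = 361.98 × 1856/1908 = 352.11 V.
Secondary of T3: V = 352.11 × 265/1367 = 68.258 V.
I_load = 68.258/5.17 = 13.203 A, so P_out = 68.258 × 13.203 = 901.20 W.
All ideal ⇒ P_in = P_out, so I_supply = 901.20/415 = 2.17 A.

I_supply ≈ 2.17 A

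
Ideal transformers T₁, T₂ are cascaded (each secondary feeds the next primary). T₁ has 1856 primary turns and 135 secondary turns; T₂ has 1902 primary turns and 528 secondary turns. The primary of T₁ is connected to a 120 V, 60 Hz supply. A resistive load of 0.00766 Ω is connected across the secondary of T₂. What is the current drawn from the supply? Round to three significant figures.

Secondary of T₁: V = 120.00 × 135/1856 = 8.7284 V.
Secondary of T₂: V = 8.7284 × 528/1902 = 2.4230 V.
I_load = 2.4230/0.00766 = 316.32 A, so P_out = 2.4230 × 316.32 = 766.46 W.
All ideal ⇒ P_in = P_out, so I_supply = 766.46/120 = 6.39 A.

I_supply ≈ 6.39 A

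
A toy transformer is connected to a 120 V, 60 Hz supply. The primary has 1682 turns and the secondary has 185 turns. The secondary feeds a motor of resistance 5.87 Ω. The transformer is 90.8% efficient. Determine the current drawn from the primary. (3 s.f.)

I_p ≈ 0.272 A

V_s = 120 × 185/1682 = 13.199 V.
I_s = V_s/R = 13.199/5.87 = 2.2485 A.
P_out = V_s I_s = 13.199 × 2.2485 = 29.677 W.
P_in = P_out/η = 29.677/0.908 = 32.684 W.
I_p = P_in/V_p = 32.684/120 = 0.272 A.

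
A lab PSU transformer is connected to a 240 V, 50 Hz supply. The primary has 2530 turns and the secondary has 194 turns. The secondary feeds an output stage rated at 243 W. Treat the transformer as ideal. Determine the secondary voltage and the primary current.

V_s = V_p × N_s/N_p = 240 × 194/2530 = 18.403 V.
I_s = P/V_s = 243/18.403 = 13.204 A.
I_p = I_s × N_s/N_p = 13.204 × 194/2530 = 1.01 A.

V_s ≈ 18.4 V, I_p ≈ 1.01 A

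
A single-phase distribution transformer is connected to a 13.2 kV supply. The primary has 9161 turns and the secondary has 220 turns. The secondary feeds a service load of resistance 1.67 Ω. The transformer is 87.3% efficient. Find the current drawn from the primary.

V_s = 13200 × 220/9161 = 317.00 V.
I_s = V_s/R = 317.00/1.67 = 189.82 A.
P_out = V_s I_s = 317.00 × 189.82 = 60172 W.
P_in = P_out/η = 60172/0.873 = 68925 W.
I_p = P_in/V_p = 68925/13200 = 5.22 A.

I_p ≈ 5.22 A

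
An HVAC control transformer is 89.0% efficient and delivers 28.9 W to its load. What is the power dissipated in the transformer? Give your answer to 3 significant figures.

P_in = P_out/η = 28.9/0.890 = 32.4719 W.
P_loss = P_in − P_out = 32.4719 − 28.9 = 3.57 W.

P_loss ≈ 3.57 W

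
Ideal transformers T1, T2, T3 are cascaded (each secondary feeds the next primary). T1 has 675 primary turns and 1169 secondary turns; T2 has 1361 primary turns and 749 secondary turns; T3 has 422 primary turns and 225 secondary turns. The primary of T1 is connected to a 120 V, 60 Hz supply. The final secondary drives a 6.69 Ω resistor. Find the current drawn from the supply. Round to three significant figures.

I_supply ≈ 4.63 A

Secondary of T1: V = 120.00 × 1169/675 = 207.82 V.
Secondary of T2: V = 207.82 × 749/1361 = 114.37 V.
Secondary of T3: V = 114.37 × 225/422 = 60.980 V.
I_load = 60.980/6.69 = 9.1151 A, so P_out = 60.980 × 9.1151 = 555.83 W.
All ideal ⇒ P_in = P_out, so I_supply = 555.83/120 = 4.63 A.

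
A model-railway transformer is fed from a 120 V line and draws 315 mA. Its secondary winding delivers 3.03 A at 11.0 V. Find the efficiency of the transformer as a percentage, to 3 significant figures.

η ≈ 88.2%

P_in = 120 × 0.315 = 37.8000 W.
P_out = 11.0 × 3.03 = 33.3300 W.
η = P_out/P_in = 33.3300/37.8000 = 0.882.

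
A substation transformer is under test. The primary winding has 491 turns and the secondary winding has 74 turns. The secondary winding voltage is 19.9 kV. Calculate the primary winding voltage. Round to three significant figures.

V_p ≈ 132000 V

V_p/V_s = N_p/N_s, so V_p = 19900 × 491/74 = 132000 V.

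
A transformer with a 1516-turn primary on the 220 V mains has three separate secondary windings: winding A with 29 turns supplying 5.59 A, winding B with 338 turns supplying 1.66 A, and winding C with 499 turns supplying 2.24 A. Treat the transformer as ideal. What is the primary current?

I_p ≈ 1.21 A

V_A = 220 × 29/1516 = 4.2084 V; V_B = 220 × 338/1516 = 49.050 V; V_C = 220 × 499/1516 = 72.414 V.
P_out = V_A I_A + V_B I_B + V_C I_C = 4.2084×5.59 + 49.050×1.66 + 72.414×2.24 = 23.525 + 81.423 + 162.21 = 267.16 W.
Ideal ⇒ P_in = P_out, so I_p = P_out/V_p = 267.16/220 = 1.21 A.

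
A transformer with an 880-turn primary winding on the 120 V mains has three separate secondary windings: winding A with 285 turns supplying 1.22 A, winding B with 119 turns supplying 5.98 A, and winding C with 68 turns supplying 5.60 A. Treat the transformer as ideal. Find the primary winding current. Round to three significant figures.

V_A = 120 × 285/880 = 38.864 V; V_B = 120 × 119/880 = 16.227 V; V_C = 120 × 68/880 = 9.2727 V.
P_out = V_A I_A + V_B I_B + V_C I_C = 38.864×1.22 + 16.227×5.98 + 9.2727×5.60 = 47.414 + 97.039 + 51.927 = 196.38 W.
Ideal ⇒ P_in = P_out, so I_p = P_out/V_p = 196.38/120 = 1.64 A.

I_p ≈ 1.64 A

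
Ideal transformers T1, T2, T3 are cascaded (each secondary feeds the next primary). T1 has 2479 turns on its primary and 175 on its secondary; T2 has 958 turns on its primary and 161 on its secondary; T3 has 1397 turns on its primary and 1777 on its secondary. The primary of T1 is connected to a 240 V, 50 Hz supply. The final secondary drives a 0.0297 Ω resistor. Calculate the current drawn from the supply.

I_supply ≈ 1.84 A

Secondary of T1: V = 240.00 × 175/2479 = 16.942 V.
Secondary of T2: V = 16.942 × 161/958 = 2.8473 V.
Secondary of T3: V = 2.8473 × 1777/1397 = 3.6218 V.
I_load = 3.6218/0.0297 = 121.95 A, so P_out = 3.6218 × 121.95 = 441.66 W.
All ideal ⇒ P_in = P_out, so I_supply = 441.66/240 = 1.84 A.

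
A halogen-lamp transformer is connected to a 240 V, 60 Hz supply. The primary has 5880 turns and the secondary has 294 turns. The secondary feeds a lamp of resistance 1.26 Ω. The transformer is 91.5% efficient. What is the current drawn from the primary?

V_s = 240 × 294/5880 = 12.000 V.
I_s = V_s/R = 12.000/1.26 = 9.5238 A.
P_out = V_s I_s = 12.000 × 9.5238 = 114.29 W.
P_in = P_out/η = 114.29/0.915 = 124.90 W.
I_p = P_in/V_p = 124.90/240 = 0.520 A.

I_p ≈ 0.520 A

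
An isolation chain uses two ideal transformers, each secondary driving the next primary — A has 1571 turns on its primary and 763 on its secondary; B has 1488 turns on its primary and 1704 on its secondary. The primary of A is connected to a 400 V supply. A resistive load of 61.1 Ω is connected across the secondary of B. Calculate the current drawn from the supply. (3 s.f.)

I_supply ≈ 2.03 A

After A: V = 400.00 × 763/1571 = 194.27 V.
After B: V = 194.27 × 1704/1488 = 222.47 V.
I_load = 222.47/61.1 = 3.6411 A, so P_out = 222.47 × 3.6411 = 810.04 W.
All ideal ⇒ P_in = P_out, so I_supply = 810.04/400 = 2.03 A.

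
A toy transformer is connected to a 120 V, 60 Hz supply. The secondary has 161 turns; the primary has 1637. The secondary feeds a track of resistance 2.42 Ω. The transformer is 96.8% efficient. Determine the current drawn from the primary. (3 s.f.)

V_s = 120 × 161/1637 = 11.802 V.
I_s = V_s/R = 11.802/2.42 = 4.8769 A.
P_out = V_s I_s = 11.802 × 4.8769 = 57.557 W.
P_in = P_out/η = 57.557/0.968 = 59.460 W.
I_p = P_in/V_p = 59.460/120 = 0.496 A.

I_p ≈ 0.496 A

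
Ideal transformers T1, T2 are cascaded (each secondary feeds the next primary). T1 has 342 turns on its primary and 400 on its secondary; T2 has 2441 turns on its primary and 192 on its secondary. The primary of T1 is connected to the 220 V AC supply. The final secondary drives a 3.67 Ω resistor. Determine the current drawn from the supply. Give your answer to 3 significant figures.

Secondary of T1: V = 220.00 × 400/342 = 257.31 V.
Secondary of T2: V = 257.31 × 192/2441 = 20.239 V.
I_load = 20.239/3.67 = 5.5147 A, so P_out = 20.239 × 5.5147 = 111.61 W.
All ideal ⇒ P_in = P_out, so I_supply = 111.61/220 = 0.507 A.

I_supply ≈ 0.507 A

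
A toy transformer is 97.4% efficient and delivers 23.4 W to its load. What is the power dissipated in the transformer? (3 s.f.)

P_loss ≈ 0.625 W

P_in = P_out/η = 23.4/0.974 = 24.0246 W.
P_loss = P_in − P_out = 24.0246 − 23.4 = 0.625 W.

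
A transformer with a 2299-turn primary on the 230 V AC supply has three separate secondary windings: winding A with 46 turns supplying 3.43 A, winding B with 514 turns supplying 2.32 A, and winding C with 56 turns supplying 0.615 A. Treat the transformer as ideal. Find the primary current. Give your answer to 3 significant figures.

V_A = 230 × 46/2299 = 4.6020 V; V_B = 230 × 514/2299 = 51.422 V; V_C = 230 × 56/2299 = 5.6024 V.
P_out = V_A I_A + V_B I_B + V_C I_C = 4.6020×3.43 + 51.422×2.32 + 5.6024×0.615 = 15.785 + 119.30 + 3.4455 = 138.53 W.
Ideal ⇒ P_in = P_out, so I_p = P_out/V_p = 138.53/230 = 0.602 A.

I_p ≈ 0.602 A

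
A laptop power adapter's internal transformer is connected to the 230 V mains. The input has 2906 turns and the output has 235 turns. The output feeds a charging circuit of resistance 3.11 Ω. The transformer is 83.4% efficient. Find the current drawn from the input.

I_in ≈ 0.580 A

V_out = 230 × 235/2906 = 18.599 V.
I_out = V_out/R = 18.599/3.11 = 5.9805 A.
P_out = V_out I_out = 18.599 × 5.9805 = 111.23 W.
P_in = P_out/η = 111.23/0.834 = 133.37 W.
I_in = P_in/V_in = 133.37/230 = 0.580 A.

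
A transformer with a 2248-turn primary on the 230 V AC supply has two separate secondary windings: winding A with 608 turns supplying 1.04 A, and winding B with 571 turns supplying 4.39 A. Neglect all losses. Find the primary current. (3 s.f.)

I_p ≈ 1.40 A

V_A = 230 × 608/2248 = 62.206 V; V_B = 230 × 571/2248 = 58.421 V.
P_out = V_A I_A + V_B I_B = 62.206×1.04 + 58.421×4.39 = 64.695 + 256.47 = 321.16 W.
Ideal ⇒ P_in = P_out, so I_p = P_out/V_p = 321.16/230 = 1.40 A.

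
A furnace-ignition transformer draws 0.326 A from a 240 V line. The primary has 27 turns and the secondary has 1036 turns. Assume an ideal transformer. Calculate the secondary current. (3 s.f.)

I_s ≈ 0.00850 A

I_s/I_p = N_p/N_s, so I_s = 0.326 × 27/1036 = 0.00850 A.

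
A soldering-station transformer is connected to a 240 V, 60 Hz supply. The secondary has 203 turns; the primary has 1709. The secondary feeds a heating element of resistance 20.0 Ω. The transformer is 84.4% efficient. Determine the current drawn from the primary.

V_s = 240 × 203/1709 = 28.508 V.
I_s = V_s/R = 28.508/20.0 = 1.4254 A.
P_out = V_s I_s = 28.508 × 1.4254 = 40.635 W.
P_in = P_out/η = 40.635/0.844 = 48.146 W.
I_p = P_in/V_p = 48.146/240 = 0.201 A.

I_p ≈ 0.201 A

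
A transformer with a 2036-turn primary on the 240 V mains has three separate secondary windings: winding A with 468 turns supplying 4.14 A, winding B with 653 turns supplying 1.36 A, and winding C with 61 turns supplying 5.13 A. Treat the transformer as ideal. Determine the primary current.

I_p ≈ 1.54 A

V_A = 240 × 468/2036 = 55.167 V; V_B = 240 × 653/2036 = 76.974 V; V_C = 240 × 61/2036 = 7.1906 V.
P_out = V_A I_A + V_B I_B + V_C I_C = 55.167×4.14 + 76.974×1.36 + 7.1906×5.13 = 228.39 + 104.69 + 36.888 = 369.96 W.
Ideal ⇒ P_in = P_out, so I_p = P_out/V_p = 369.96/240 = 1.54 A.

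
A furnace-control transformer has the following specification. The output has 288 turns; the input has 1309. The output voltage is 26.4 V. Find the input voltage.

V_in ≈ 120 V

V_in/V_out = N_in/N_out, so V_in = 26.4 × 1309/288 = 120 V.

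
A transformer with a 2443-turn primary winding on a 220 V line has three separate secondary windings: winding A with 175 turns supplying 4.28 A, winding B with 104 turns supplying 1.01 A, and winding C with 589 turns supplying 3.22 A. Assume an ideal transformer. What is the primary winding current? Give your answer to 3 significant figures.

V_A = 220 × 175/2443 = 15.759 V; V_B = 220 × 104/2443 = 9.3655 V; V_C = 220 × 589/2443 = 53.041 V.
P_out = V_A I_A + V_B I_B + V_C I_C = 15.759×4.28 + 9.3655×1.01 + 53.041×3.22 = 67.450 + 9.4592 + 170.79 = 247.70 W.
Ideal ⇒ P_in = P_out, so I_p = P_out/V_p = 247.70/220 = 1.13 A.

I_p ≈ 1.13 A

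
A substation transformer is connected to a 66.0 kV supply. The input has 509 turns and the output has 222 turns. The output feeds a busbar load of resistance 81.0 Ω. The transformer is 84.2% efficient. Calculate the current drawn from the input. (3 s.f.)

I_in ≈ 184 A

V_out = 66000 × 222/509 = 28786 V.
I_out = V_out/R = 28786/81.0 = 355.38 A.
P_out = V_out I_out = 28786 × 355.38 = 1.0230×10^7 W.
P_in = P_out/η = 1.0230×10^7/0.842 = 1.2150×10^7 W.
I_in = P_in/V_in = 1.2150×10^7/66000 = 184 A.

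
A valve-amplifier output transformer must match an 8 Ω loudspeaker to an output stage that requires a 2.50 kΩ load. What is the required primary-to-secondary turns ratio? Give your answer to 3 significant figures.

N_p/N_s ≈ 17.7

Z_p/Z_s = (N_p/N_s)², so N_p/N_s = √(2500/8) = √312 = 17.7.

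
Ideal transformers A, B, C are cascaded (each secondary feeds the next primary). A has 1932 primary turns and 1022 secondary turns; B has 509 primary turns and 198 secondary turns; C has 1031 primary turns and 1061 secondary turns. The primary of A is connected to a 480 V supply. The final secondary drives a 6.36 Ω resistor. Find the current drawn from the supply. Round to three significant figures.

After A: V = 480.00 × 1022/1932 = 253.91 V.
After B: V = 253.91 × 198/509 = 98.772 V.
After C: V = 98.772 × 1061/1031 = 101.65 V.
I_load = 101.65/6.36 = 15.982 A, so P_out = 101.65 × 15.982 = 1624.5 W.
All ideal ⇒ P_in = P_out, so I_supply = 1624.5/480 = 3.38 A.

I_supply ≈ 3.38 A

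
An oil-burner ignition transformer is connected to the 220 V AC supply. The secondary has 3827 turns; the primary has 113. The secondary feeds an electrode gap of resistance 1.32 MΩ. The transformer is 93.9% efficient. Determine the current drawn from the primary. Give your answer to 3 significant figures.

V_s = 220 × 3827/113 = 7450.8 V.
I_s = V_s/R = 7450.8/(1.32×10^6) = 0.0056445 A.
P_out = V_s I_s = 7450.8 × 0.0056445 = 42.056 W.
P_in = P_out/η = 42.056/0.939 = 44.788 W.
I_p = P_in/V_p = 44.788/220 = 0.204 A.

I_p ≈ 0.204 A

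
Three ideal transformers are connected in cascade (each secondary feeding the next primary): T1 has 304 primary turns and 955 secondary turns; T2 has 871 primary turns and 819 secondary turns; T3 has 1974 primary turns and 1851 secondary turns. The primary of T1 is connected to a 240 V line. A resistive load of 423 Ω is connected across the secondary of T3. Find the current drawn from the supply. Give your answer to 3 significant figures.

I_supply ≈ 4.35 A

Secondary of T1: V = 240.00 × 955/304 = 753.95 V.
Secondary of T2: V = 753.95 × 819/871 = 708.94 V.
Secondary of T3: V = 708.94 × 1851/1974 = 664.76 V.
I_load = 664.76/423 = 1.5715 A, so P_out = 664.76 × 1.5715 = 1044.7 W.
All ideal ⇒ P_in = P_out, so I_supply = 1044.7/240 = 4.35 A.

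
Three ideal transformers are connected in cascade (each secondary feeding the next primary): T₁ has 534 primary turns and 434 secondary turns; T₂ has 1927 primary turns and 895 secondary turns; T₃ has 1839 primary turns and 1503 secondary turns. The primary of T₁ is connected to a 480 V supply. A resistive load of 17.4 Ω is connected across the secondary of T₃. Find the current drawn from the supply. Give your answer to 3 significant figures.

After T₁: V = 480.00 × 434/534 = 390.11 V.
After T₂: V = 390.11 × 895/1927 = 181.19 V.
After T₃: V = 181.19 × 1503/1839 = 148.08 V.
I_load = 148.08/17.4 = 8.5106 A, so P_out = 148.08 × 8.5106 = 1260.3 W.
All ideal ⇒ P_in = P_out, so I_supply = 1260.3/480 = 2.63 A.

I_supply ≈ 2.63 A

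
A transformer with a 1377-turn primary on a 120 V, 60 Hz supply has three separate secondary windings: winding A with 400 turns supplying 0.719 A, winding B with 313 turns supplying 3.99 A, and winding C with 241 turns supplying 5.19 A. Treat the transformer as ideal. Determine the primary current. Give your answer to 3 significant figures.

I_p ≈ 2.02 A

V_A = 120 × 400/1377 = 34.858 V; V_B = 120 × 313/1377 = 27.277 V; V_C = 120 × 241/1377 = 21.002 V.
P_out = V_A I_A + V_B I_B + V_C I_C = 34.858×0.719 + 27.277×3.99 + 21.002×5.19 = 25.063 + 108.83 + 109.00 = 242.90 W.
Ideal ⇒ P_in = P_out, so I_p = P_out/V_p = 242.90/120 = 2.02 A.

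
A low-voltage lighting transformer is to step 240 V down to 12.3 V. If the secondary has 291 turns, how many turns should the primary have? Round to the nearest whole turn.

N_p/N_s = V_p/V_s, so N_p = 291 × 240/12.3 = 5678.0 ≈ 5678 turns.

N_p = 5678 turns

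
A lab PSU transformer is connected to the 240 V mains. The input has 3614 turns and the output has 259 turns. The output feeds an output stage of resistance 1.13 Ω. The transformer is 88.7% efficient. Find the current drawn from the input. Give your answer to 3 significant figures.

V_out = 240 × 259/3614 = 17.200 V.
I_out = V_out/R = 17.200/1.13 = 15.221 A.
P_out = V_out I_out = 17.200 × 15.221 = 261.80 W.
P_in = P_out/η = 261.80/0.887 = 295.15 W.
I_in = P_in/V_in = 295.15/240 = 1.23 A.

I_in ≈ 1.23 A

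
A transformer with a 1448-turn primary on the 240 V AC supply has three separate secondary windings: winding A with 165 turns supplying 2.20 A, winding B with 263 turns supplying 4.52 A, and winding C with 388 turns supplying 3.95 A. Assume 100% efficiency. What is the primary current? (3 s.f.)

I_p ≈ 2.13 A

V_A = 240 × 165/1448 = 27.348 V; V_B = 240 × 263/1448 = 43.591 V; V_C = 240 × 388/1448 = 64.309 V.
P_out = V_A I_A + V_B I_B + V_C I_C = 27.348×2.20 + 43.591×4.52 + 64.309×3.95 = 60.166 + 197.03 + 254.02 = 511.22 W.
Ideal ⇒ P_in = P_out, so I_p = P_out/V_p = 511.22/240 = 2.13 A.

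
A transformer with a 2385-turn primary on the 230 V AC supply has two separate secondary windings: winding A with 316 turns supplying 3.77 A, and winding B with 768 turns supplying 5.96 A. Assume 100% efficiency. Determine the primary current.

I_p ≈ 2.42 A

V_A = 230 × 316/2385 = 30.474 V; V_B = 230 × 768/2385 = 74.063 V.
P_out = V_A I_A + V_B I_B = 30.474×3.77 + 74.063×5.96 = 114.89 + 441.41 = 556.30 W.
Ideal ⇒ P_in = P_out, so I_p = P_out/V_p = 556.30/230 = 2.42 A.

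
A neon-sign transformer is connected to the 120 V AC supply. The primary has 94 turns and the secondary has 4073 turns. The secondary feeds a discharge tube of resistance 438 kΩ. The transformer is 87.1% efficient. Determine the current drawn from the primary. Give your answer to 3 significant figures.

V_s = 120 × 4073/94 = 5199.6 V.
I_s = V_s/R = 5199.6/438000 = 0.011871 A.
P_out = V_s I_s = 5199.6 × 0.011871 = 61.725 W.
P_in = P_out/η = 61.725/0.871 = 70.867 W.
I_p = P_in/V_p = 70.867/120 = 0.591 A.

I_p ≈ 0.591 A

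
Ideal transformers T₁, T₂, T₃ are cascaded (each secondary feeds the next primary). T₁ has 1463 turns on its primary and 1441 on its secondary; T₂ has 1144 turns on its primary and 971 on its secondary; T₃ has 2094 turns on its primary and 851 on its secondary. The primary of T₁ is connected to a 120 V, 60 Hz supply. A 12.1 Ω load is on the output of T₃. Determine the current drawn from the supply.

I_supply ≈ 1.14 A

After T₁: V = 120.00 × 1441/1463 = 118.20 V.
After T₂: V = 118.20 × 971/1144 = 100.32 V.
After T₃: V = 100.32 × 851/2094 = 40.771 V.
I_load = 40.771/12.1 = 3.3695 A, so P_out = 40.771 × 3.3695 = 137.38 W.
All ideal ⇒ P_in = P_out, so I_supply = 137.38/120 = 1.14 A.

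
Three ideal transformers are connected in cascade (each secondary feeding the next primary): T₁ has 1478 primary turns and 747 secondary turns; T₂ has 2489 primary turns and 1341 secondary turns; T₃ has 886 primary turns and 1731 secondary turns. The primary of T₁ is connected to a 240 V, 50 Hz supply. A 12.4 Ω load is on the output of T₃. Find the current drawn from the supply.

Secondary of T₁: V = 240.00 × 747/1478 = 121.30 V.
Secondary of T₂: V = 121.30 × 1341/2489 = 65.352 V.
Secondary of T₃: V = 65.352 × 1731/886 = 127.68 V.
I_load = 127.68/12.4 = 10.297 A, so P_out = 127.68 × 10.297 = 1314.7 W.
All ideal ⇒ P_in = P_out, so I_supply = 1314.7/240 = 5.48 A.

I_supply ≈ 5.48 A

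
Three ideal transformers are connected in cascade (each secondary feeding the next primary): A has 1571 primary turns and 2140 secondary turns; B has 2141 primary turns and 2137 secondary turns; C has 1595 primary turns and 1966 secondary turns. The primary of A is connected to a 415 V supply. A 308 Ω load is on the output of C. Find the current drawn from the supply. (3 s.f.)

I_supply ≈ 3.78 A

After A: V = 415.00 × 2140/1571 = 565.31 V.
After B: V = 565.31 × 2137/2141 = 564.25 V.
After C: V = 564.25 × 1966/1595 = 695.50 V.
I_load = 695.50/308 = 2.2581 A, so P_out = 695.50 × 2.2581 = 1570.5 W.
All ideal ⇒ P_in = P_out, so I_supply = 1570.5/415 = 3.78 A.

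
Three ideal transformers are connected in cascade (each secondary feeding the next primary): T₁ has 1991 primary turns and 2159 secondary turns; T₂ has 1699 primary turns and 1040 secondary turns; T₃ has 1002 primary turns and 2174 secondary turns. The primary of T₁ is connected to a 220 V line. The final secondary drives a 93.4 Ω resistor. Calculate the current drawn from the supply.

Secondary of T₁: V = 220.00 × 2159/1991 = 238.56 V.
Secondary of T₂: V = 238.56 × 1040/1699 = 146.03 V.
Secondary of T₃: V = 146.03 × 2174/1002 = 316.84 V.
I_load = 316.84/93.4 = 3.3923 A, so P_out = 316.84 × 3.3923 = 1074.8 W.
All ideal ⇒ P_in = P_out, so I_supply = 1074.8/220 = 4.89 A.

I_supply ≈ 4.89 A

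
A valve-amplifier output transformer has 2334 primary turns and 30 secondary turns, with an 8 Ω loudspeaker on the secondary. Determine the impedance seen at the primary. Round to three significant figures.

Z_p = (N_p/N_s)² × Z_s = (2334/30)² × 8 = 48400 Ω.

Z_p ≈ 48400 Ω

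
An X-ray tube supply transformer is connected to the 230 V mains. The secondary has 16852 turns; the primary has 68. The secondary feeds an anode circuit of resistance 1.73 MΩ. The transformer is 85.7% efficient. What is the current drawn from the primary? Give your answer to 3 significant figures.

V_s = 230 × 16852/68 = 56999 V.
I_s = V_s/R = 56999/(1.73×10^6) = 0.032948 A.
P_out = V_s I_s = 56999 × 0.032948 = 1878.0 W.
P_in = P_out/η = 1878.0/0.857 = 2191.4 W.
I_p = P_in/V_p = 2191.4/230 = 9.53 A.

I_p ≈ 9.53 A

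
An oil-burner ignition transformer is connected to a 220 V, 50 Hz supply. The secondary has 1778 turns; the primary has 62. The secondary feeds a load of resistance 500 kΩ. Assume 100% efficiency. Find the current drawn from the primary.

V_s = V_p × N_s/N_p = 220 × 1778/62 = 6309.0 V.
I_s = V_s/R = 6309.0/500000 = 0.012618 A.
For an ideal transformer I_p N_p = I_s N_s, so I_p = 0.012618 × 1778/62 = 0.362 A.

I_p ≈ 0.362 A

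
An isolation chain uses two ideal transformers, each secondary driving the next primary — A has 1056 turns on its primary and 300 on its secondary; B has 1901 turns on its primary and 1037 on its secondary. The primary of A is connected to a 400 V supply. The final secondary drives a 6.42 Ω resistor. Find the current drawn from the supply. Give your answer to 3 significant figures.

After A: V = 400.00 × 300/1056 = 113.64 V.
After B: V = 113.64 × 1037/1901 = 61.989 V.
I_load = 61.989/6.42 = 9.6556 A, so P_out = 61.989 × 9.6556 = 598.54 W.
All ideal ⇒ P_in = P_out, so I_supply = 598.54/400 = 1.50 A.

I_supply ≈ 1.50 A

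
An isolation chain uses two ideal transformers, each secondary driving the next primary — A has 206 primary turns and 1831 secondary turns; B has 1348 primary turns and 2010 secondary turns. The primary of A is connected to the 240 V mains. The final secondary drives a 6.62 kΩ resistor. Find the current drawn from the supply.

I_supply ≈ 6.37 A

Secondary of A: V = 240.00 × 1831/206 = 2133.2 V.
Secondary of B: V = 2133.2 × 2010/1348 = 3180.8 V.
I_load = 3180.8/6620 = 0.48049 A, so P_out = 3180.8 × 0.48049 = 1528.3 W.
All ideal ⇒ P_in = P_out, so I_supply = 1528.3/240 = 6.37 A.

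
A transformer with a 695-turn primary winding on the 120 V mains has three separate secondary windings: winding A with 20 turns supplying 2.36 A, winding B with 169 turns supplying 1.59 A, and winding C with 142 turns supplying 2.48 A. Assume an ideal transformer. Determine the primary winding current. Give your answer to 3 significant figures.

I_p ≈ 0.961 A

V_A = 120 × 20/695 = 3.4532 V; V_B = 120 × 169/695 = 29.180 V; V_C = 120 × 142/695 = 24.518 V.
P_out = V_A I_A + V_B I_B + V_C I_C = 3.4532×2.36 + 29.180×1.59 + 24.518×2.48 = 8.1496 + 46.396 + 60.805 = 115.35 W.
Ideal ⇒ P_in = P_out, so I_p = P_out/V_p = 115.35/120 = 0.961 A.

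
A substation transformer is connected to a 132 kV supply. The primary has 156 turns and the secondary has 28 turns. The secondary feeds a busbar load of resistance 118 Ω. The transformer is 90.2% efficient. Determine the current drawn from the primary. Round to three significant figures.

V_s = 132000 × 28/156 = 23692 V.
I_s = V_s/R = 23692/118 = 200.78 A.
P_out = V_s I_s = 23692 × 200.78 = 4.7570×10^6 W.
P_in = P_out/η = 4.7570×10^6/0.902 = 5.2738×10^6 W.
I_p = P_in/V_p = 5.2738×10^6/132000 = 40.0 A.

I_p ≈ 40.0 A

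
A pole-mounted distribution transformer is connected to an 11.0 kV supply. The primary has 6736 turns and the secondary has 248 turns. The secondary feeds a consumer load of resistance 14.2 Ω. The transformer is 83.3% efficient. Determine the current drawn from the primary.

V_s = 11000 × 248/6736 = 404.99 V.
I_s = V_s/R = 404.99/14.2 = 28.520 A.
P_out = V_s I_s = 404.99 × 28.520 = 11550 W.
P_in = P_out/η = 11550/0.833 = 13866 W.
I_p = P_in/V_p = 13866/11000 = 1.26 A.

I_p ≈ 1.26 A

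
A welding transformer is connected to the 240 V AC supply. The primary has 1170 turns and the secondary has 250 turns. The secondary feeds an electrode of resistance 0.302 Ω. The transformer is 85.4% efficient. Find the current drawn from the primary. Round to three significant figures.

I_p ≈ 42.5 A

V_s = 240 × 250/1170 = 51.282 V.
I_s = V_s/R = 51.282/0.302 = 169.81 A.
P_out = V_s I_s = 51.282 × 169.81 = 8708.1 W.
P_in = P_out/η = 8708.1/0.854 = 10197 W.
I_p = P_in/V_p = 10197/240 = 42.5 A.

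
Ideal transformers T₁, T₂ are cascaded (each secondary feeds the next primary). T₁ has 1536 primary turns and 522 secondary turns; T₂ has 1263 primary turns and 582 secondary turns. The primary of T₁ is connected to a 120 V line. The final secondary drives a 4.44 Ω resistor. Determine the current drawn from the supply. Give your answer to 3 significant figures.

After T₁: V = 120.00 × 522/1536 = 40.781 V.
After T₂: V = 40.781 × 582/1263 = 18.792 V.
I_load = 18.792/4.44 = 4.2325 A, so P_out = 18.792 × 4.2325 = 79.538 W.
All ideal ⇒ P_in = P_out, so I_supply = 79.538/120 = 0.663 A.

I_supply ≈ 0.663 A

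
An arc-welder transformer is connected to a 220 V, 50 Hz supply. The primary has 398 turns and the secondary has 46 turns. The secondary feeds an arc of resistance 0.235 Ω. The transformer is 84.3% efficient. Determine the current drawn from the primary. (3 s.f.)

V_s = 220 × 46/398 = 25.427 V.
I_s = V_s/R = 25.427/0.235 = 108.20 A.
P_out = V_s I_s = 25.427 × 108.20 = 2751.2 W.
P_in = P_out/η = 2751.2/0.843 = 3263.6 W.
I_p = P_in/V_p = 3263.6/220 = 14.8 A.

I_p ≈ 14.8 A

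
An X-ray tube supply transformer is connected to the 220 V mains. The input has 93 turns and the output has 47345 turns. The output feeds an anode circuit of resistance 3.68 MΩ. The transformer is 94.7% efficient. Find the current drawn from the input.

I_in ≈ 16.4 A

V_out = 220 × 47345/93 = 112000 V.
I_out = V_out/R = 112000/(3.68×10^6) = 0.030434 A.
P_out = V_out I_out = 112000 × 0.030434 = 3408.6 W.
P_in = P_out/η = 3408.6/0.947 = 3599.4 W.
I_in = P_in/V_in = 3599.4/220 = 16.4 A.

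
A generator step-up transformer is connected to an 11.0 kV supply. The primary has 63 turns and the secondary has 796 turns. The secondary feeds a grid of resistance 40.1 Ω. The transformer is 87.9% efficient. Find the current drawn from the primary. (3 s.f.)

I_p ≈ 49800 A

V_s = 11000 × 796/63 = 138980 V.
I_s = V_s/R = 138980/40.1 = 3465.9 A.
P_out = V_s I_s = 138980 × 3465.9 = 4.8171×10^8 W.
P_in = P_out/η = 4.8171×10^8/0.879 = 5.4802×10^8 W.
I_p = P_in/V_p = 5.4802×10^8/11000 = 49800 A.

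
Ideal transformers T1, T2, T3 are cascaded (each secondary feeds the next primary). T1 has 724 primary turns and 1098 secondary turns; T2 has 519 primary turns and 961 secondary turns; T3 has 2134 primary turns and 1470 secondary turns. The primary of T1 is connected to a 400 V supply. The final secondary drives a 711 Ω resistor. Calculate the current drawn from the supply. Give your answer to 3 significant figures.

I_supply ≈ 2.11 A

After T1: V = 400.00 × 1098/724 = 606.63 V.
After T2: V = 606.63 × 961/519 = 1123.3 V.
After T3: V = 1123.3 × 1470/2134 = 773.75 V.
I_load = 773.75/711 = 1.0883 A, so P_out = 773.75 × 1.0883 = 842.05 W.
All ideal ⇒ P_in = P_out, so I_supply = 842.05/400 = 2.11 A.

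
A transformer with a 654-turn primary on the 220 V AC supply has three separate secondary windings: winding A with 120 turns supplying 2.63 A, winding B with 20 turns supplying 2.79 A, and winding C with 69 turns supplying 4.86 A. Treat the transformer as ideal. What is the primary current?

V_A = 220 × 120/654 = 40.367 V; V_B = 220 × 20/654 = 6.7278 V; V_C = 220 × 69/654 = 23.211 V.
P_out = V_A I_A + V_B I_B + V_C I_C = 40.367×2.63 + 6.7278×2.79 + 23.211×4.86 = 106.17 + 18.771 + 112.81 = 237.74 W.
Ideal ⇒ P_in = P_out, so I_p = P_out/V_p = 237.74/220 = 1.08 A.

I_p ≈ 1.08 A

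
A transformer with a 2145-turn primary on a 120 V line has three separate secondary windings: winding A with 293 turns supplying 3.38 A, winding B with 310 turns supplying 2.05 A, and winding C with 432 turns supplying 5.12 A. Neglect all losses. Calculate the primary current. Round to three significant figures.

V_A = 120 × 293/2145 = 16.392 V; V_B = 120 × 310/2145 = 17.343 V; V_C = 120 × 432/2145 = 24.168 V.
P_out = V_A I_A + V_B I_B + V_C I_C = 16.392×3.38 + 17.343×2.05 + 24.168×5.12 = 55.404 + 35.552 + 123.74 = 214.70 W.
Ideal ⇒ P_in = P_out, so I_p = P_out/V_p = 214.70/120 = 1.79 A.

I_p ≈ 1.79 A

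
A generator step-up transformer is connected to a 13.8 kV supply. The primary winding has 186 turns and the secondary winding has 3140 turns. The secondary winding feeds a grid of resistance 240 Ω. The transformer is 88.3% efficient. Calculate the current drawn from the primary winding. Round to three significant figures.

V_s = 13800 × 3140/186 = 232970 V.
I_s = V_s/R = 232970/240 = 970.70 A.
P_out = V_s I_s = 232970 × 970.70 = 2.2614×10^8 W.
P_in = P_out/η = 2.2614×10^8/0.883 = 2.5611×10^8 W.
I_p = P_in/V_p = 2.5611×10^8/13800 = 18600 A.

I_p ≈ 18600 A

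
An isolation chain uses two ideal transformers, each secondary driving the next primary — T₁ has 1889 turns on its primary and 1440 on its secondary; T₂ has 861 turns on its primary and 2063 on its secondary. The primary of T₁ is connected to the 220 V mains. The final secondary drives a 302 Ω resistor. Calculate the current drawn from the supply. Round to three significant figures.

Secondary of T₁: V = 220.00 × 1440/1889 = 167.71 V.
Secondary of T₂: V = 167.71 × 2063/861 = 401.84 V.
I_load = 401.84/302 = 1.3306 A, so P_out = 401.84 × 1.3306 = 534.68 W.
All ideal ⇒ P_in = P_out, so I_supply = 534.68/220 = 2.43 A.

I_supply ≈ 2.43 A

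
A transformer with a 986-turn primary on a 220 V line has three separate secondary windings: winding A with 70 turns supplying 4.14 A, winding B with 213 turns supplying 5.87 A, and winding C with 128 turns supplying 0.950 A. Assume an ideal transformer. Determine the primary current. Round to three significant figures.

V_A = 220 × 70/986 = 15.619 V; V_B = 220 × 213/986 = 47.525 V; V_C = 220 × 128/986 = 28.560 V.
P_out = V_A I_A + V_B I_B + V_C I_C = 15.619×4.14 + 47.525×5.87 + 28.560×0.950 = 64.661 + 278.97 + 27.132 = 370.77 W.
Ideal ⇒ P_in = P_out, so I_p = P_out/V_p = 370.77/220 = 1.69 A.

I_p ≈ 1.69 A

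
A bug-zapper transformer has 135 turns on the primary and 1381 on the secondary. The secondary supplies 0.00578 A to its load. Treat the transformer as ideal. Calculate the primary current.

For an ideal transformer I_p/I_s = N_s/N_p, so I_p = 0.00578 × 1381/135 = 0.0591 A.

I_p ≈ 0.0591 A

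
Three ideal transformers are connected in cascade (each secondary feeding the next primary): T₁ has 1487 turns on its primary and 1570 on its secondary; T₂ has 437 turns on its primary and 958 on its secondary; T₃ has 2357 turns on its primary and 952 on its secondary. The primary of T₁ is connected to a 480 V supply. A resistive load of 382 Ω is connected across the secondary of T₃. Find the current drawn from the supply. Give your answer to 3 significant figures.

I_supply ≈ 1.10 A

After T₁: V = 480.00 × 1570/1487 = 506.79 V.
After T₂: V = 506.79 × 958/437 = 1111.0 V.
After T₃: V = 1111.0 × 952/2357 = 448.74 V.
I_load = 448.74/382 = 1.1747 A, so P_out = 448.74 × 1.1747 = 527.13 W.
All ideal ⇒ P_in = P_out, so I_supply = 527.13/480 = 1.10 A.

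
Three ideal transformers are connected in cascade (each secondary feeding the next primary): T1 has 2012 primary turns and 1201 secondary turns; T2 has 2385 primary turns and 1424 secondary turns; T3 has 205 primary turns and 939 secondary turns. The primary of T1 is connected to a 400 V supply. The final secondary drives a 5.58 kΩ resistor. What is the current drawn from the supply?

Secondary of T1: V = 400.00 × 1201/2012 = 238.77 V.
Secondary of T2: V = 238.77 × 1424/2385 = 142.56 V.
Secondary of T3: V = 142.56 × 939/205 = 652.99 V.
I_load = 652.99/5580 = 0.11702 A, so P_out = 652.99 × 0.11702 = 76.416 W.
All ideal ⇒ P_in = P_out, so I_supply = 76.416/400 = 0.191 A.

I_supply ≈ 0.191 A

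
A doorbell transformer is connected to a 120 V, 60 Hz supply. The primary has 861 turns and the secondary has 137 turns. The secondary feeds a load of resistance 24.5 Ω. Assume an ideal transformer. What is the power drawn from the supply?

V_s = V_p × N_s/N_p = 120 × 137/861 = 19.094 V.
I_s = V_s/R = 19.094/24.5 = 0.77935 A.
I_p = I_s × N_s/N_p = 0.77935 × 137/861 = 0.12401 A.
P = V_p I_p = 120 × 0.12401 = 14.9 W.

P ≈ 14.9 W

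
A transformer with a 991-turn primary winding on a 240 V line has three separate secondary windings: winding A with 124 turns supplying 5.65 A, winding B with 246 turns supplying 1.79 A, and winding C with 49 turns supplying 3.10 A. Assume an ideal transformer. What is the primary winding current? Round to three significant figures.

I_p ≈ 1.30 A

V_A = 240 × 124/991 = 30.030 V; V_B = 240 × 246/991 = 59.576 V; V_C = 240 × 49/991 = 11.867 V.
P_out = V_A I_A + V_B I_B + V_C I_C = 30.030×5.65 + 59.576×1.79 + 11.867×3.10 = 169.67 + 106.64 + 36.787 = 313.10 W.
Ideal ⇒ P_in = P_out, so I_p = P_out/V_p = 313.10/240 = 1.30 A.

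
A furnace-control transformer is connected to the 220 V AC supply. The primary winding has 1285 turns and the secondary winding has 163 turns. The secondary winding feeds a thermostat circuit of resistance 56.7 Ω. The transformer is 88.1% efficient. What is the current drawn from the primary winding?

V_s = 220 × 163/1285 = 27.907 V.
I_s = V_s/R = 27.907/56.7 = 0.49218 A.
P_out = V_s I_s = 27.907 × 0.49218 = 13.735 W.
P_in = P_out/η = 13.735/0.881 = 15.590 W.
I_p = P_in/V_p = 15.590/220 = 0.0709 A.

I_p ≈ 0.0709 A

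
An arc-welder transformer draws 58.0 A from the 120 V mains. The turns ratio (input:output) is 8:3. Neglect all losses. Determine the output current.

I_out ≈ 155 A

I_out/I_in = N_in/N_out, so I_out = 58.0 × 8/3 = 155 A.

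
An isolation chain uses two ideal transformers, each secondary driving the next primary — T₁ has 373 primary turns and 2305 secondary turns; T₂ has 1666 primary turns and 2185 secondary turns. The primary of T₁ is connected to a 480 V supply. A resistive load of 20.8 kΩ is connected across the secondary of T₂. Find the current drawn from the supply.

After T₁: V = 480.00 × 2305/373 = 2966.2 V.
After T₂: V = 2966.2 × 2185/1666 = 3890.3 V.
I_load = 3890.3/20800 = 0.18703 A, so P_out = 3890.3 × 0.18703 = 727.61 W.
All ideal ⇒ P_in = P_out, so I_supply = 727.61/480 = 1.52 A.

I_supply ≈ 1.52 A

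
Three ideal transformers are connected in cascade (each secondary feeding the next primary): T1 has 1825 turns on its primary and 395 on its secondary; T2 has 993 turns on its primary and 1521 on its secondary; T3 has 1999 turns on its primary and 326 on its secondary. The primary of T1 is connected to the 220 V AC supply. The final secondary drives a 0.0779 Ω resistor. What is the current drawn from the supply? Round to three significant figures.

I_supply ≈ 8.26 A

Secondary of T1: V = 220.00 × 395/1825 = 47.616 V.
Secondary of T2: V = 47.616 × 1521/993 = 72.935 V.
Secondary of T3: V = 72.935 × 326/1999 = 11.894 V.
I_load = 11.894/0.0779 = 152.69 A, so P_out = 11.894 × 152.69 = 1816.1 W.
All ideal ⇒ P_in = P_out, so I_supply = 1816.1/220 = 8.26 A.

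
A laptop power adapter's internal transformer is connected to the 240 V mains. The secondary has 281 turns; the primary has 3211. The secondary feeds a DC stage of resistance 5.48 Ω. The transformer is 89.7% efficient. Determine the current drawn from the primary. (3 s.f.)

V_s = 240 × 281/3211 = 21.003 V.
I_s = V_s/R = 21.003/5.48 = 3.8326 A.
P_out = V_s I_s = 21.003 × 3.8326 = 80.496 W.
P_in = P_out/η = 80.496/0.897 = 89.739 W.
I_p = P_in/V_p = 89.739/240 = 0.374 A.

I_p ≈ 0.374 A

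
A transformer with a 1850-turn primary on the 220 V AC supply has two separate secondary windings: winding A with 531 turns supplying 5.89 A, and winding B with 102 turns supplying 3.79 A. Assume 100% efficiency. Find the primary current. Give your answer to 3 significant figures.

V_A = 220 × 531/1850 = 63.146 V; V_B = 220 × 102/1850 = 12.130 V.
P_out = V_A I_A + V_B I_B = 63.146×5.89 + 12.130×3.79 = 371.93 + 45.972 = 417.90 W.
Ideal ⇒ P_in = P_out, so I_p = P_out/V_p = 417.90/220 = 1.90 A.

I_p ≈ 1.90 A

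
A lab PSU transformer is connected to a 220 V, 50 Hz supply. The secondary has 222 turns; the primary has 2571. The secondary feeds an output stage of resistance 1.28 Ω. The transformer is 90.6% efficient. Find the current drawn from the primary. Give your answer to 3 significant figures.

V_s = 220 × 222/2571 = 18.996 V.
I_s = V_s/R = 18.996/1.28 = 14.841 A.
P_out = V_s I_s = 18.996 × 14.841 = 281.93 W.
P_in = P_out/η = 281.93/0.906 = 311.18 W.
I_p = P_in/V_p = 311.18/220 = 1.41 A.

I_p ≈ 1.41 A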